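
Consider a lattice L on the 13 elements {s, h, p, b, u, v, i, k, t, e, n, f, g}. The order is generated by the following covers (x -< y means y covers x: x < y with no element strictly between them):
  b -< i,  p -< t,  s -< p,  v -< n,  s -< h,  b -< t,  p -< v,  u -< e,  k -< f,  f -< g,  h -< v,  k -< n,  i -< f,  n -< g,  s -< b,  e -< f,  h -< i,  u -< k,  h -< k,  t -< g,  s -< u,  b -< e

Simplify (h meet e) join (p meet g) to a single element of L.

p

h ∧ e = s
p ∧ g = p
s ∨ p = p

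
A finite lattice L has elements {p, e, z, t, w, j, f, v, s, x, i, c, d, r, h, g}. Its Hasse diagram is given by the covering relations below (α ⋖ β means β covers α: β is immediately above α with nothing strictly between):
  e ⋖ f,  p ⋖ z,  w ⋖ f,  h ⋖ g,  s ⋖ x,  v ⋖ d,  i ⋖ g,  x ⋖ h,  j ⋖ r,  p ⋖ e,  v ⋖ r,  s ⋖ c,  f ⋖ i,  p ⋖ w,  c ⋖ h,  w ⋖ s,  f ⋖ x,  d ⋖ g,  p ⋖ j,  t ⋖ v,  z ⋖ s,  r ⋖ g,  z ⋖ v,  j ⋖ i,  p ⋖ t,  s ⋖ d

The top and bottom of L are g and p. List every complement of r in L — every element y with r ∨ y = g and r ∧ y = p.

Need y with r ∨ y = g and r ∧ y = p.
Checking each element gives: e, f, w.

e, f, w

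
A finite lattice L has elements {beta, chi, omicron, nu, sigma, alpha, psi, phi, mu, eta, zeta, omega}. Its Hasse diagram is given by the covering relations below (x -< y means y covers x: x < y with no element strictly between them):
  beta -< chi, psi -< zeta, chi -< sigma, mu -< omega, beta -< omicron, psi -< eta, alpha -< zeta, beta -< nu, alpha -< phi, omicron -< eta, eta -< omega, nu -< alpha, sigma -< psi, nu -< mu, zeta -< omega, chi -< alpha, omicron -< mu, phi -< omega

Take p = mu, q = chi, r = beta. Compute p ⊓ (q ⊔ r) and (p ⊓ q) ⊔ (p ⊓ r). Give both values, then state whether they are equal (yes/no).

q ⊔ r = chi, so p ⊓ (q ⊔ r) = mu ⊓ chi = beta.
p ⊓ q = beta and p ⊓ r = beta, so (p ⊓ q) ⊔ (p ⊓ r) = beta ⊔ beta = beta.
Equal: yes.

beta; beta; yes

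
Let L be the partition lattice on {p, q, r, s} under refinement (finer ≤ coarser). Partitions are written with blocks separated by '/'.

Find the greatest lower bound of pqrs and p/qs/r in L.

p/qs/r

Common lower bounds of {pqrs, p/qs/r}: p/q/r/s, p/qs/r.
The greatest among these is p/qs/r.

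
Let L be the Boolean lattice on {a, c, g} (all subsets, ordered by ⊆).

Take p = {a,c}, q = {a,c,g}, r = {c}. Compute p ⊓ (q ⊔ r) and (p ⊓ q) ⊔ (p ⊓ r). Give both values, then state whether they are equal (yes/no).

q ⊔ r = {a,c,g}, so p ⊓ (q ⊔ r) = {a,c} ⊓ {a,c,g} = {a,c}.
p ⊓ q = {a,c} and p ⊓ r = {c}, so (p ⊓ q) ⊔ (p ⊓ r) = {a,c} ⊔ {c} = {a,c}.
Equal: yes.

{a,c}; {a,c}; yes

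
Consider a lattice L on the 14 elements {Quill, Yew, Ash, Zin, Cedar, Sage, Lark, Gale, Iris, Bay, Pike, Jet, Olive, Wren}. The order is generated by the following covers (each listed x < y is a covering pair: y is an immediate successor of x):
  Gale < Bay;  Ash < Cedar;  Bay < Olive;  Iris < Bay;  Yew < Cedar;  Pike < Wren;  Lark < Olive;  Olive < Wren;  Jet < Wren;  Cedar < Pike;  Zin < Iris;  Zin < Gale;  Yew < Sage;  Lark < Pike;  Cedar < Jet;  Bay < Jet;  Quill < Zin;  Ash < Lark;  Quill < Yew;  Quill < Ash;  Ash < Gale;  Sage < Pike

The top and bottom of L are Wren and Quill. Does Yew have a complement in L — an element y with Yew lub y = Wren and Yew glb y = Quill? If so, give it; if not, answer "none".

Need y with Yew ∨ y = Wren and Yew ∧ y = Quill.
Checking each element gives: Olive.

Olive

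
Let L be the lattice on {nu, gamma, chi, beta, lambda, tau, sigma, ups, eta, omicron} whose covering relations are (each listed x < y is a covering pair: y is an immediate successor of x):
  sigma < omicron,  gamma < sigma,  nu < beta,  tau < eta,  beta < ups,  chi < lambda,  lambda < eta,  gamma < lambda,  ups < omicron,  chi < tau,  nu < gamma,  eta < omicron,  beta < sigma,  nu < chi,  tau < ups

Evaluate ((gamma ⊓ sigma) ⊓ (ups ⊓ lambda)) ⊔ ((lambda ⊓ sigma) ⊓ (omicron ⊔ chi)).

gamma ∧ sigma = gamma
ups ∧ lambda = chi
gamma ∧ chi = nu
lambda ∧ sigma = gamma
omicron ∨ chi = omicron
gamma ∧ omicron = gamma
nu ∨ gamma = gamma

gamma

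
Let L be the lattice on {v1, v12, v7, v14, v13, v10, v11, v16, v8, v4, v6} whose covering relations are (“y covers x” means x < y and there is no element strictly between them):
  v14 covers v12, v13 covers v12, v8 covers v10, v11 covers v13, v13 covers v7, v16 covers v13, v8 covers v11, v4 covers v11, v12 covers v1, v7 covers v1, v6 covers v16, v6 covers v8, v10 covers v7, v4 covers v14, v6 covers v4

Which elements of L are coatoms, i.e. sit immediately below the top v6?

The coatoms are exactly the elements covered by v6: v16, v4, v8.

v16, v4, v8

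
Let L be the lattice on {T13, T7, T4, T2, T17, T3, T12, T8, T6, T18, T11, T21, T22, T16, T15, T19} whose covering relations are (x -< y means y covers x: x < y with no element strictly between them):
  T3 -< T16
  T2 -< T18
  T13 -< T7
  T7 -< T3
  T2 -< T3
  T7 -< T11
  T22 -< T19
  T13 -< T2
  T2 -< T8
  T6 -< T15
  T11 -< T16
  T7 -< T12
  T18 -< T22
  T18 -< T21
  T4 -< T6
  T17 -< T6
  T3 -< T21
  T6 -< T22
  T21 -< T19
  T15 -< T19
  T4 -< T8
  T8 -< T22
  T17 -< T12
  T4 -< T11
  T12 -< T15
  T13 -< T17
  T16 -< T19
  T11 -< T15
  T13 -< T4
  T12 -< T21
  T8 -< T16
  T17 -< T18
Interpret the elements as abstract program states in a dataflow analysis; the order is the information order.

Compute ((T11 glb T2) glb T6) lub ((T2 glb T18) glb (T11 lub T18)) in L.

T11 ∧ T2 = T13
T13 ∧ T6 = T13
T2 ∧ T18 = T2
T11 ∨ T18 = T19
T2 ∧ T19 = T2
T13 ∨ T2 = T2

T2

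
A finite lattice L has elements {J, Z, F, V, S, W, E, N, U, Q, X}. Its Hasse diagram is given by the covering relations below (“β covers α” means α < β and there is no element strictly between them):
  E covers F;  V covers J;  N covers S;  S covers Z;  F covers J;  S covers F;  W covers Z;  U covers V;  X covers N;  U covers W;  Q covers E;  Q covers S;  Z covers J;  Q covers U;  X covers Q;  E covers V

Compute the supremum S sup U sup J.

Common upper bounds of {S, U, J}: Q, X.
The least among these is Q.

Q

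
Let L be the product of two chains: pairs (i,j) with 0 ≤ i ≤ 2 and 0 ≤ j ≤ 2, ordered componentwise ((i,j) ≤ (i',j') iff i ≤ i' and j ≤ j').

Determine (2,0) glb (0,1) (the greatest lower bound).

(0,0)

Common lower bounds of {(2,0), (0,1)}: (0,0).
The greatest among these is (0,0).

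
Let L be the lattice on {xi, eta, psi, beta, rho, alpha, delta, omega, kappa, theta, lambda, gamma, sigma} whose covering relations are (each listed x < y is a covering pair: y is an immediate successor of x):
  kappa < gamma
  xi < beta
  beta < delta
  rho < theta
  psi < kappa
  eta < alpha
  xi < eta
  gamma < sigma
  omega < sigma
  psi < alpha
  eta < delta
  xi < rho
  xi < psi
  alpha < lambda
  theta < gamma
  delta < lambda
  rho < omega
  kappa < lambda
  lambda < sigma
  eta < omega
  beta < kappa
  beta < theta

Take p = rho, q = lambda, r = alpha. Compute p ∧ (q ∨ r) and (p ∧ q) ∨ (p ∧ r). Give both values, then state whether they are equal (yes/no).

q ∨ r = lambda, so p ∧ (q ∨ r) = rho ∧ lambda = xi.
p ∧ q = xi and p ∧ r = xi, so (p ∧ q) ∨ (p ∧ r) = xi ∨ xi = xi.
Equal: yes.

xi; xi; yes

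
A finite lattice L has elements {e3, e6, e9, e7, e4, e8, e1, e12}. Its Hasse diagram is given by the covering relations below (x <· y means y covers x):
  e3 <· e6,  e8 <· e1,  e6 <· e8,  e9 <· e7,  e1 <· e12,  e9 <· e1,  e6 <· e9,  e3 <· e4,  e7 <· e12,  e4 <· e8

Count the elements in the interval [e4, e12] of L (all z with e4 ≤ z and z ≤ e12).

The interval [e4, e12] = {e1, e12, e4, e8}, which has 4 elements.

4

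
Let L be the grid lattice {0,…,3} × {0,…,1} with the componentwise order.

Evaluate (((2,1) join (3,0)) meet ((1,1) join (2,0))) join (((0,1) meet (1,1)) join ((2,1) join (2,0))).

(2,1)

(2,1) ∨ (3,0) = (3,1)
(1,1) ∨ (2,0) = (2,1)
(3,1) ∧ (2,1) = (2,1)
(0,1) ∧ (1,1) = (0,1)
(2,1) ∨ (2,0) = (2,1)
(0,1) ∨ (2,1) = (2,1)
(2,1) ∨ (2,1) = (2,1)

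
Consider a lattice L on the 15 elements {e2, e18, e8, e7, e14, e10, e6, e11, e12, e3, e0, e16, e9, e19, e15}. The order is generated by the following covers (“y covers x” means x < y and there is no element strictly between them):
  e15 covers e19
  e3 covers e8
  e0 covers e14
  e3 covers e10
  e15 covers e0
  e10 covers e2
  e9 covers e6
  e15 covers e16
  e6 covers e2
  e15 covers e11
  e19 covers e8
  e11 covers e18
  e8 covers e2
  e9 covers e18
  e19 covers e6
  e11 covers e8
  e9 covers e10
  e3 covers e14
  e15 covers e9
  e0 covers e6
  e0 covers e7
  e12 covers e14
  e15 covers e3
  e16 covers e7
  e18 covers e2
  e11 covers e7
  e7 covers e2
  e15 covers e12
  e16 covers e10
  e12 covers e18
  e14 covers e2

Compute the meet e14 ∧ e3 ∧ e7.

e2

Common lower bounds of {e14, e3, e7}: e2.
The greatest among these is e2.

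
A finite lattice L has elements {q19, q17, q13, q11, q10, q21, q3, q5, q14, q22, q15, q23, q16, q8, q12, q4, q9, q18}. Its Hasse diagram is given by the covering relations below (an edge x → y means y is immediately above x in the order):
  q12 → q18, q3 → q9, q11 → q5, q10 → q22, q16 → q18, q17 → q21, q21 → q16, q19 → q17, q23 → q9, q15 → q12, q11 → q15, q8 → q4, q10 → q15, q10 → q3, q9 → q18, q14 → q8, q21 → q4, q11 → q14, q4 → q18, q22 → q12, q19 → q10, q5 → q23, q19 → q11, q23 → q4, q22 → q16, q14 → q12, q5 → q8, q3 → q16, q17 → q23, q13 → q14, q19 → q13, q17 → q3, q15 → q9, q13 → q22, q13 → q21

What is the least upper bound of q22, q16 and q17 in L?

Common upper bounds of {q22, q16, q17}: q16, q18.
The least among these is q16.

q16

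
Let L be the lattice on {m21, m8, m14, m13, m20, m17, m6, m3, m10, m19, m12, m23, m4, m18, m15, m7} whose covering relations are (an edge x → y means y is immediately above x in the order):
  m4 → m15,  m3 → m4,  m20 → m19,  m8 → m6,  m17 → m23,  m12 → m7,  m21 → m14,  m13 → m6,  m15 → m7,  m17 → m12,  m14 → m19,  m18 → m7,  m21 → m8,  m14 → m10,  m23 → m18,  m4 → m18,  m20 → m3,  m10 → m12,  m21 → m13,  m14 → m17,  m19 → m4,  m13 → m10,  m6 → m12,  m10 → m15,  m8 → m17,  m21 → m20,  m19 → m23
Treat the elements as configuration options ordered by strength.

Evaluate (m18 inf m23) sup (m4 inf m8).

m18 ∧ m23 = m23
m4 ∧ m8 = m21
m23 ∨ m21 = m23

m23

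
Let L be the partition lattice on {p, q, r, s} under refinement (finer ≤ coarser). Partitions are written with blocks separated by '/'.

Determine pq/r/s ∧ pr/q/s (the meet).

The meet (common refinement) of pq/r/s and pr/q/s intersects blocks pairwise, giving p/q/r/s.

p/q/r/s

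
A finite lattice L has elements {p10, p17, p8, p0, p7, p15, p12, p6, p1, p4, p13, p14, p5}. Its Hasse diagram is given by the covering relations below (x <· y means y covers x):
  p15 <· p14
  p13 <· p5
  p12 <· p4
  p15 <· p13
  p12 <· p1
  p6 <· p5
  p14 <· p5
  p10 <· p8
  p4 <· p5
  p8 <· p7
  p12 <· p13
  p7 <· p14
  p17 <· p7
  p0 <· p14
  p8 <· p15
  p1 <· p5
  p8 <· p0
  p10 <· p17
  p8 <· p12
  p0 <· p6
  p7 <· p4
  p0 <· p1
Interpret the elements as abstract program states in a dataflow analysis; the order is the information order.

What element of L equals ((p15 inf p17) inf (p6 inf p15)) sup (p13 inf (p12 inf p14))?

p8

p15 ∧ p17 = p10
p6 ∧ p15 = p8
p10 ∧ p8 = p10
p12 ∧ p14 = p8
p13 ∧ p8 = p8
p10 ∨ p8 = p8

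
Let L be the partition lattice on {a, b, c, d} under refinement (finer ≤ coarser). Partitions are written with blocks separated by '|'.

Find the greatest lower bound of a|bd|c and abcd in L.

a|bd|c

The meet (common refinement) of a|bd|c and abcd intersects blocks pairwise, giving a|bd|c.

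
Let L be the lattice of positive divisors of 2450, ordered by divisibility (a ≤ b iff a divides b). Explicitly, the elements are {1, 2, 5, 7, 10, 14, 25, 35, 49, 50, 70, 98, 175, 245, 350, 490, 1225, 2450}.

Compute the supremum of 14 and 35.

In the divisibility order, the join is the least common multiple: lcm(14, 35) = 70.

70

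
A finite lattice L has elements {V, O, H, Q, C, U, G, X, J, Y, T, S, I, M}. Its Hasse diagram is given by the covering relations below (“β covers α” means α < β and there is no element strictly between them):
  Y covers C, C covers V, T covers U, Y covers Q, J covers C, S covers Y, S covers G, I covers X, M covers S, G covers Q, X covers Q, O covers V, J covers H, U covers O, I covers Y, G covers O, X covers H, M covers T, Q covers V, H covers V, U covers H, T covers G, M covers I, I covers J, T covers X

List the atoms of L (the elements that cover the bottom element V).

C, H, O, Q

The atoms are exactly the elements that cover V: C, H, O, Q.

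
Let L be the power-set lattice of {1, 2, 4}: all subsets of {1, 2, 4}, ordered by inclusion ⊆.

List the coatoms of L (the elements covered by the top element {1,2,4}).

{1,2}, {1,4}, {2,4}

The coatoms are exactly the elements covered by {1,2,4}: {1,2}, {1,4}, {2,4}.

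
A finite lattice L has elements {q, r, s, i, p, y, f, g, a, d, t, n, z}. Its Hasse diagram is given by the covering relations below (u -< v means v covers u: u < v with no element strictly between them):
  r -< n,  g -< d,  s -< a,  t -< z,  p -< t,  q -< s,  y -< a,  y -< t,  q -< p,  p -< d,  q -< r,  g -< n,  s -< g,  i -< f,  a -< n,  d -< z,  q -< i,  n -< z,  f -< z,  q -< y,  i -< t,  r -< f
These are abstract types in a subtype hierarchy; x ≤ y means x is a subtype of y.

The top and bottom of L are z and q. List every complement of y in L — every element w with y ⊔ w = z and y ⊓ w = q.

d, f

Need w with y ∨ w = z and y ∧ w = q.
Checking each element gives: d, f.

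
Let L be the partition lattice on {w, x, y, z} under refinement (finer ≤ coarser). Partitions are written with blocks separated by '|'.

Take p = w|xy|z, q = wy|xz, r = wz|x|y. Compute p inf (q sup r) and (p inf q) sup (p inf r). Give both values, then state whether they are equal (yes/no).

q sup r = wxyz, so p inf (q sup r) = w|xy|z inf wxyz = w|xy|z.
p inf q = w|x|y|z and p inf r = w|x|y|z, so (p inf q) sup (p inf r) = w|x|y|z sup w|x|y|z = w|x|y|z.
Equal: no.

w|xy|z; w|x|y|z; no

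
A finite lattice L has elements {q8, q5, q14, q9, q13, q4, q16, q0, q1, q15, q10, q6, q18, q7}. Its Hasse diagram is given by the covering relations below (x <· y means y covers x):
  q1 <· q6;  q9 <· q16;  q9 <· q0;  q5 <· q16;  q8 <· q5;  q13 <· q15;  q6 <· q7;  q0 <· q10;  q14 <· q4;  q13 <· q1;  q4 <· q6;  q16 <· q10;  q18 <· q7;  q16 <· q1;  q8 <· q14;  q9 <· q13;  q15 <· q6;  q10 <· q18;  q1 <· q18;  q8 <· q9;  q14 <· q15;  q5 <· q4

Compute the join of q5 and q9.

Common upper bounds of {q5, q9}: q1, q10, q16, q18, q6, q7.
The least among these is q16.

q16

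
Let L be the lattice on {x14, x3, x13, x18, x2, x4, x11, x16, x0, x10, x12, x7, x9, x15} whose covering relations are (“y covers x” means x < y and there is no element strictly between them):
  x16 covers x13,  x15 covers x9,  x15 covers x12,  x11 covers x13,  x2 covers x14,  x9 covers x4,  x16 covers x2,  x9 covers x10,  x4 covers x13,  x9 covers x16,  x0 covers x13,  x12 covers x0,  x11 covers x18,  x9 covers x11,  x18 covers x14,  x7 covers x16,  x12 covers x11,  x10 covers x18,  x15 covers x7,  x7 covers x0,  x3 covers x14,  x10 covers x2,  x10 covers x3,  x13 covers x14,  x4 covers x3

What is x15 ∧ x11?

Common lower bounds of {x15, x11}: x11, x13, x14, x18.
The greatest among these is x11.

x11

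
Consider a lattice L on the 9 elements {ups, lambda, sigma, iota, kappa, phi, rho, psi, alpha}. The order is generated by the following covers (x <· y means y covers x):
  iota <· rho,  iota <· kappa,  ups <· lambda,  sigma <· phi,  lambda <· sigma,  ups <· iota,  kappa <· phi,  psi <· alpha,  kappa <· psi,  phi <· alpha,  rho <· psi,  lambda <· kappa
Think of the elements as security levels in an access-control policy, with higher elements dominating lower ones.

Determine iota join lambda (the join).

kappa

Common upper bounds of {iota, lambda}: alpha, kappa, phi, psi.
The least among these is kappa.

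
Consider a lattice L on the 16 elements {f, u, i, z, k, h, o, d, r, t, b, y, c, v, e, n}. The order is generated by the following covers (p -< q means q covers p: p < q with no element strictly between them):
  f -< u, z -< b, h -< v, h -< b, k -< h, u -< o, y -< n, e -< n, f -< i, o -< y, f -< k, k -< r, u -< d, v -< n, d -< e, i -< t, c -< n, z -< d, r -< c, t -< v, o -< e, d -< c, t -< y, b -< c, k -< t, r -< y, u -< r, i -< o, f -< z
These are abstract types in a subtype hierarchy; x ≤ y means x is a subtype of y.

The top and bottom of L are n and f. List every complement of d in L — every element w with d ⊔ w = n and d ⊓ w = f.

t, v

Need w with d ∨ w = n and d ∧ w = f.
Checking each element gives: t, v.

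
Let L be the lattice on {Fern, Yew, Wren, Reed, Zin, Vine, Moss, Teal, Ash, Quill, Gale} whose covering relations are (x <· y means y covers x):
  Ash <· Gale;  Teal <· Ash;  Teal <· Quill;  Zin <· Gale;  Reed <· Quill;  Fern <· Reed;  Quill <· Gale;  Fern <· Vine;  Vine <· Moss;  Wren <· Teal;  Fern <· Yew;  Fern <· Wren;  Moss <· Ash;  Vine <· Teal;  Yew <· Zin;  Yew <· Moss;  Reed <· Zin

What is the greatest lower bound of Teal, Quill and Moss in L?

Vine

Common lower bounds of {Teal, Quill, Moss}: Fern, Vine.
The greatest among these is Vine.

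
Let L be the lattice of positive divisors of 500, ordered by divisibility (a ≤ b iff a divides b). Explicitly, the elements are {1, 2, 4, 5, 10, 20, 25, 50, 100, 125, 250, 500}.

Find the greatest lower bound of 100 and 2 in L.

2

In the divisibility order, the meet is the greatest common divisor: gcd(100, 2) = 2.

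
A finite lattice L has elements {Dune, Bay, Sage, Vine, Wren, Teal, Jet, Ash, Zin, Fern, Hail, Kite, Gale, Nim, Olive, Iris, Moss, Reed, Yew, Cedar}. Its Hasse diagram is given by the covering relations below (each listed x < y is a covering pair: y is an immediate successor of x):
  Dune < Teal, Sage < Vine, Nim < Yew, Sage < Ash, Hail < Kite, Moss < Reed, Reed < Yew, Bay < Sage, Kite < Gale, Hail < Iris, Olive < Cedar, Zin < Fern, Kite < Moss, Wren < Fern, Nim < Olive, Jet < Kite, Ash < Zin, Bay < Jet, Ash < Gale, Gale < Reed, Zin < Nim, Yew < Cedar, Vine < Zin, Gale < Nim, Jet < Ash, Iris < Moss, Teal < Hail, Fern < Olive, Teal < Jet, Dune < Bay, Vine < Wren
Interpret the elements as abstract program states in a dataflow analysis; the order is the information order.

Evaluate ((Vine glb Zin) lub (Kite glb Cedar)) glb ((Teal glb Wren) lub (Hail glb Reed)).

Vine ∧ Zin = Vine
Kite ∧ Cedar = Kite
Vine ∨ Kite = Nim
Teal ∧ Wren = Dune
Hail ∧ Reed = Hail
Dune ∨ Hail = Hail
Nim ∧ Hail = Hail

Hail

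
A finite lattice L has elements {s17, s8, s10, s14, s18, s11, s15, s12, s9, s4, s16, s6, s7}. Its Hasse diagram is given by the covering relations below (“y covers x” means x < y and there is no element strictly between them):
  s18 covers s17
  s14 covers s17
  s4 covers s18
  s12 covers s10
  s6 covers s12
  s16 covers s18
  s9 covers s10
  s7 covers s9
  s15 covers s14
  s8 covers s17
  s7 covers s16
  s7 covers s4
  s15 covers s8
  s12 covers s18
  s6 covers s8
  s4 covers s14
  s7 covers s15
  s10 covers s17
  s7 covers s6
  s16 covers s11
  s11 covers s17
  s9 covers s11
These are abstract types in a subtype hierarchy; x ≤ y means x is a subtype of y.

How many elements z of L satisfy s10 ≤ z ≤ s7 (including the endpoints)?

5

The interval [s10, s7] = {s10, s12, s6, s7, s9}, which has 5 elements.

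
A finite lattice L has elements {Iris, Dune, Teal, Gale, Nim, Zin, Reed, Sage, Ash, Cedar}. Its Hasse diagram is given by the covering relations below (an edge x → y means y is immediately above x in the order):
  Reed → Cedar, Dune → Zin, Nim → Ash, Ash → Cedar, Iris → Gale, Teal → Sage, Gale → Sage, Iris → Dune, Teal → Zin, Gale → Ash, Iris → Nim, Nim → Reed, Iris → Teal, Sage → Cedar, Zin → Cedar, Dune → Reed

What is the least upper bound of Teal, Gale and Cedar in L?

Common upper bounds of {Teal, Gale, Cedar}: Cedar.
The least among these is Cedar.

Cedar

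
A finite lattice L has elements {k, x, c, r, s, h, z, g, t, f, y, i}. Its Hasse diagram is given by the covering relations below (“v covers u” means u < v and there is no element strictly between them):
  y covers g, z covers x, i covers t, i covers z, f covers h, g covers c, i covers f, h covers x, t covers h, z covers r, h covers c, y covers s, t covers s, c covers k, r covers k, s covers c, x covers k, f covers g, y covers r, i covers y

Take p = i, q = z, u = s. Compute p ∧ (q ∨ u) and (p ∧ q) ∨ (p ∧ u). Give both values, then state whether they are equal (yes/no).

i; i; yes

q ∨ u = i, so p ∧ (q ∨ u) = i ∧ i = i.
p ∧ q = z and p ∧ u = s, so (p ∧ q) ∨ (p ∧ u) = z ∨ s = i.
Equal: yes.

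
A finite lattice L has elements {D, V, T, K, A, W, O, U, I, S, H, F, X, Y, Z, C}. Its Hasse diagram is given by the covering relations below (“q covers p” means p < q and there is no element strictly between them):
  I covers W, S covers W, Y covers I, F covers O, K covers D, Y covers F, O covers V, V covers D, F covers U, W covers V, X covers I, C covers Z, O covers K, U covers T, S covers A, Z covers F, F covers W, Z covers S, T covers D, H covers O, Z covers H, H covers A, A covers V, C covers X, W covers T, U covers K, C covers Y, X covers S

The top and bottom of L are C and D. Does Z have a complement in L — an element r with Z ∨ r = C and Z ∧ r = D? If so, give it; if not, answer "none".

For every candidate r, either Z ∨ r ≠ C or Z ∧ r ≠ D; no complement exists.

none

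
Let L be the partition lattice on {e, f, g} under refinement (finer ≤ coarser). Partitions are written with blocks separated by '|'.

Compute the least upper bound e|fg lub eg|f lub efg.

The join of e|fg, eg|f, efg merges any blocks that overlap across the partitions, giving efg.

efg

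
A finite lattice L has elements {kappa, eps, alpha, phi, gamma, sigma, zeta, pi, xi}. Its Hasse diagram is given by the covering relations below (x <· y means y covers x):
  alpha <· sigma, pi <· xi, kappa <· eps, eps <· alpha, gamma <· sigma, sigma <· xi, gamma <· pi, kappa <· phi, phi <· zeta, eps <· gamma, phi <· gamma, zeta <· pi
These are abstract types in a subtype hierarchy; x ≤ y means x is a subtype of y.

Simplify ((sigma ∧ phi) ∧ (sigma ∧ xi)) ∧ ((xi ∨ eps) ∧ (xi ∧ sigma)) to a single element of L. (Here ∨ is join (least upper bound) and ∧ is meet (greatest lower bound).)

phi

sigma ∧ phi = phi
sigma ∧ xi = sigma
phi ∧ sigma = phi
xi ∨ eps = xi
xi ∧ sigma = sigma
xi ∧ sigma = sigma
phi ∧ sigma = phi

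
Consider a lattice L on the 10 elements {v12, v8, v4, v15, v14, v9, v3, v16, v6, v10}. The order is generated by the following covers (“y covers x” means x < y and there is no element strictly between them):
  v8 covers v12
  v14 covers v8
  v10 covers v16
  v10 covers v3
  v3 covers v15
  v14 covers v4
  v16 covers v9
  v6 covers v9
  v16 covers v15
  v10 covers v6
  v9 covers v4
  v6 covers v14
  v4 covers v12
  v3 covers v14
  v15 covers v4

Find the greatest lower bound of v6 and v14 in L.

Common lower bounds of {v6, v14}: v12, v14, v4, v8.
The greatest among these is v14.

v14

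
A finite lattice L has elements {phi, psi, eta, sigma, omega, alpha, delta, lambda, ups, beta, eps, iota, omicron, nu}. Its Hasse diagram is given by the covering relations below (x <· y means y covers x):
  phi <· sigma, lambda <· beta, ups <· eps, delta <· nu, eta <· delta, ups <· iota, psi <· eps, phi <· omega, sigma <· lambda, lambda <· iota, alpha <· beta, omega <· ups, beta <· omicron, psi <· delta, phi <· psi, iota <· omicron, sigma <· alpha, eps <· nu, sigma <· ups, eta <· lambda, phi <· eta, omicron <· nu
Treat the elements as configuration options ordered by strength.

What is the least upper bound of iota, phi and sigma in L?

Common upper bounds of {iota, phi, sigma}: iota, nu, omicron.
The least among these is iota.

iota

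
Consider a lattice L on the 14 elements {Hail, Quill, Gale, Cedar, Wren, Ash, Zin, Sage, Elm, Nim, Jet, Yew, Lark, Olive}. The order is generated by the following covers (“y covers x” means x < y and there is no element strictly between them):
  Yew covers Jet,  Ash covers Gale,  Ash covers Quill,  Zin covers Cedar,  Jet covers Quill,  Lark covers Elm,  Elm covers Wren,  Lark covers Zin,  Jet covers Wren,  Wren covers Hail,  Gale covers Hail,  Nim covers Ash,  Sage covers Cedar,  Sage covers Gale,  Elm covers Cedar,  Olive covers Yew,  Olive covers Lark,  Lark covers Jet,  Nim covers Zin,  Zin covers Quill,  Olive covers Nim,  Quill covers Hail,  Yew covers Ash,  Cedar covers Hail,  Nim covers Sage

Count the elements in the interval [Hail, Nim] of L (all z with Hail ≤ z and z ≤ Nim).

8

The interval [Hail, Nim] = {Ash, Cedar, Gale, Hail, Nim, Quill, Sage, Zin}, which has 8 elements.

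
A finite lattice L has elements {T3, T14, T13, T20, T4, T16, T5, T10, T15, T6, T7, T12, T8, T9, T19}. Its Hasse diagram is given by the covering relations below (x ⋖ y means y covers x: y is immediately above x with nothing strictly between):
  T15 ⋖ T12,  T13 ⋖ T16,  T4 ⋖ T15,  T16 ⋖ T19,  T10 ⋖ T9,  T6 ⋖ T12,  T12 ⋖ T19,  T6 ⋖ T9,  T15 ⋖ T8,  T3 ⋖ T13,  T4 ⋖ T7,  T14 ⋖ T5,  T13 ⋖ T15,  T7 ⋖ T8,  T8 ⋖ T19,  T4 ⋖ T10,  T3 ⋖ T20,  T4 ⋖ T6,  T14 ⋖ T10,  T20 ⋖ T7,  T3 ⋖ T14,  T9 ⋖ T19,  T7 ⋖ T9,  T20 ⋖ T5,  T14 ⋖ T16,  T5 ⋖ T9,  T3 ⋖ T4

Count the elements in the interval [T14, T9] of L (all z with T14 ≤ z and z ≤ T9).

4

The interval [T14, T9] = {T10, T14, T5, T9}, which has 4 elements.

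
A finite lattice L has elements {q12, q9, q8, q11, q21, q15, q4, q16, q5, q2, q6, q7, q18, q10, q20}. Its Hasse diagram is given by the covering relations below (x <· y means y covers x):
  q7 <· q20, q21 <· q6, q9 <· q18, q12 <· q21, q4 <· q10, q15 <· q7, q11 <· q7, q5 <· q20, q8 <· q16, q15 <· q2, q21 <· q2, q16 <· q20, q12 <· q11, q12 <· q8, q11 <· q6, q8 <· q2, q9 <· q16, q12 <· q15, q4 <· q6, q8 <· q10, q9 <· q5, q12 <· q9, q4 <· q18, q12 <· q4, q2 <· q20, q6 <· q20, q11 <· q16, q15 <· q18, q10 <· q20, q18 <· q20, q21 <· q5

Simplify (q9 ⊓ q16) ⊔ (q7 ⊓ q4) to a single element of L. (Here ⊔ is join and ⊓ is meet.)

q9

q9 ∧ q16 = q9
q7 ∧ q4 = q12
q9 ∨ q12 = q9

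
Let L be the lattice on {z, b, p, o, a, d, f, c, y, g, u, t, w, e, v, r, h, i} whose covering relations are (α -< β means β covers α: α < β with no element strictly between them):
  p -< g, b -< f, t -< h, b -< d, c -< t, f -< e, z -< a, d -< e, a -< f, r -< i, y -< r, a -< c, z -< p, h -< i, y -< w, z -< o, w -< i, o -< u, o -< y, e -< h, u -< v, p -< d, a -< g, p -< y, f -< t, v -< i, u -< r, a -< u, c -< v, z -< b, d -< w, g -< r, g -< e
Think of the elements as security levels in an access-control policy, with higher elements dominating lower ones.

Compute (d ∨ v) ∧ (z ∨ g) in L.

g

d ∨ v = i
z ∨ g = g
i ∧ g = g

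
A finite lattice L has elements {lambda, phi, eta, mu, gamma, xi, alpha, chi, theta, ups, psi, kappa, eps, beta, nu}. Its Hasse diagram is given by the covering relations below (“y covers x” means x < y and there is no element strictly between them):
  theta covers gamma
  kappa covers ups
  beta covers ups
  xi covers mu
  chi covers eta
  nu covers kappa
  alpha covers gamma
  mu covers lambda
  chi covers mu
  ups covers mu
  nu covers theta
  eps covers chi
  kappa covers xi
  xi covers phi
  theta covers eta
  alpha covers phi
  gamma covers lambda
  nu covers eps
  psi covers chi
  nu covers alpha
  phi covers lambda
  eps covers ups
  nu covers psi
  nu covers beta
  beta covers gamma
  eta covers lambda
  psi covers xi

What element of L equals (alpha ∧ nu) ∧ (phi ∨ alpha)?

alpha

alpha ∧ nu = alpha
phi ∨ alpha = alpha
alpha ∧ alpha = alpha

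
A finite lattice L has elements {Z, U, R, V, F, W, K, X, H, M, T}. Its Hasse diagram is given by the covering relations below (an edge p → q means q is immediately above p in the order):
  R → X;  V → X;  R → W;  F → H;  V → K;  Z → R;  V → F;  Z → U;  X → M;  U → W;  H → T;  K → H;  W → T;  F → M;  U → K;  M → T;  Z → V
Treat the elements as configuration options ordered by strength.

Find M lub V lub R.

M

Common upper bounds of {M, V, R}: M, T.
The least among these is M.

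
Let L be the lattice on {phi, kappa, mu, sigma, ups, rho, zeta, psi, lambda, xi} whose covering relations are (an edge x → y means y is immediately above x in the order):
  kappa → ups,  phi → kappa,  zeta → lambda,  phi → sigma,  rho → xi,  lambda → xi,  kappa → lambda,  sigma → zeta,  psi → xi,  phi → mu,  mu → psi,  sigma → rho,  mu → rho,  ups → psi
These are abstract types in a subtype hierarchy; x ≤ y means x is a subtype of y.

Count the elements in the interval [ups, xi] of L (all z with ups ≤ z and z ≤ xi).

3

The interval [ups, xi] = {psi, ups, xi}, which has 3 elements.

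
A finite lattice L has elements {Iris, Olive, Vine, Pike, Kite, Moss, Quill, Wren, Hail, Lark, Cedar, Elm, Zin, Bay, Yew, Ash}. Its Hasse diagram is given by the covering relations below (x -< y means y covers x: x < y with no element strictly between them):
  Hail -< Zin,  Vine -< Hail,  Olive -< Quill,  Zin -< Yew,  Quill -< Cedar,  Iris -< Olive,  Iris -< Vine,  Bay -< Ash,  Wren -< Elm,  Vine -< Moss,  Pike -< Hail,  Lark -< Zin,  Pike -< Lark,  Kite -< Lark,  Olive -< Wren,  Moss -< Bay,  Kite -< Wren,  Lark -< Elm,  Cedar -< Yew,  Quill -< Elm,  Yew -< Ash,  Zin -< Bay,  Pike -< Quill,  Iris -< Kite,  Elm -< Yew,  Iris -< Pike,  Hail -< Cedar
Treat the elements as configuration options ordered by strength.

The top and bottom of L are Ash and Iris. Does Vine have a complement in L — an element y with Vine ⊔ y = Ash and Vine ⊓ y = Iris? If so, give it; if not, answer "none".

none

For every candidate y, either Vine ∨ y ≠ Ash or Vine ∧ y ≠ Iris; no complement exists.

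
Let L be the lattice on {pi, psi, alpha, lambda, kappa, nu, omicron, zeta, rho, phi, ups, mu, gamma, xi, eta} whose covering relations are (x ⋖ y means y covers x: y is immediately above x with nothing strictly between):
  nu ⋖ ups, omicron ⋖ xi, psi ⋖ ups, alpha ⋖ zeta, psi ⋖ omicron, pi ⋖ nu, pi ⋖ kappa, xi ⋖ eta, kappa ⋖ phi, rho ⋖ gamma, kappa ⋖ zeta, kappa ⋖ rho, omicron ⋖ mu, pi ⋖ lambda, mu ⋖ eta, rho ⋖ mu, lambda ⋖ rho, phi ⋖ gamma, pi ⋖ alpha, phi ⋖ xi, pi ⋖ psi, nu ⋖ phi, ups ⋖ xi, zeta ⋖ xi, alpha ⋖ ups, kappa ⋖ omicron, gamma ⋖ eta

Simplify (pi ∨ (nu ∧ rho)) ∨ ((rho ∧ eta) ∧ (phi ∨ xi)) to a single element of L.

kappa

nu ∧ rho = pi
pi ∨ pi = pi
rho ∧ eta = rho
phi ∨ xi = xi
rho ∧ xi = kappa
pi ∨ kappa = kappa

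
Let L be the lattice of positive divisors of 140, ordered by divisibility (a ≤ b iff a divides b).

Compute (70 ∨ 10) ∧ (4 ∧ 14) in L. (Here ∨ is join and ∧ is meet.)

2

70 ∨ 10 = 70
4 ∧ 14 = 2
70 ∧ 2 = 2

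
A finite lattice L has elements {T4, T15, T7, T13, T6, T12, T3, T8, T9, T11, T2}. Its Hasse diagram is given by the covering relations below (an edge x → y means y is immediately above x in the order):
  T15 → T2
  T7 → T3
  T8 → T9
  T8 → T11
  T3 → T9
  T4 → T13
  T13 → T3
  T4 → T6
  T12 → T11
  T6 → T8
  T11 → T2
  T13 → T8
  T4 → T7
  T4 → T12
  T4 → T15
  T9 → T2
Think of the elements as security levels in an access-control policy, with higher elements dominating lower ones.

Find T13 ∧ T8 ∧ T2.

T13

Common lower bounds of {T13, T8, T2}: T13, T4.
The greatest among these is T13.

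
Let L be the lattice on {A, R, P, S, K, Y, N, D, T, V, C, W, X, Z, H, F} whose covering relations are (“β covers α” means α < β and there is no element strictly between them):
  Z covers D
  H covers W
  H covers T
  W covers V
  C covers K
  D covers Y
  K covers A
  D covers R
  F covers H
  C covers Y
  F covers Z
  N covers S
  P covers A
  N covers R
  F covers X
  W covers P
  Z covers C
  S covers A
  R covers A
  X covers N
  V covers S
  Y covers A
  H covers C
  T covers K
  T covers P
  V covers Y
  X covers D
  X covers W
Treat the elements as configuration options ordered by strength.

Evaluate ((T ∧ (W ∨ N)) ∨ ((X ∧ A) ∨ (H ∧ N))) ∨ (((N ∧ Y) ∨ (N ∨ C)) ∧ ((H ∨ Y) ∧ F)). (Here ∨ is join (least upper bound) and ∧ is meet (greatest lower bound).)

H

W ∨ N = X
T ∧ X = P
X ∧ A = A
H ∧ N = S
A ∨ S = S
P ∨ S = W
N ∧ Y = A
N ∨ C = F
A ∨ F = F
H ∨ Y = H
H ∧ F = H
F ∧ H = H
W ∨ H = H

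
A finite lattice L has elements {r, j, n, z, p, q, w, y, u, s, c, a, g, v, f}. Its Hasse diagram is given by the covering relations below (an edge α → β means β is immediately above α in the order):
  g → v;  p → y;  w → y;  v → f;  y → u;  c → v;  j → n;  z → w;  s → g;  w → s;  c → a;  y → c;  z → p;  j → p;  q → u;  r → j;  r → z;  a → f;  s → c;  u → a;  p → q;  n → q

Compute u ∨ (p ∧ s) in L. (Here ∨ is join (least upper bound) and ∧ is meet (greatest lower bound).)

u

p ∧ s = z
u ∨ z = u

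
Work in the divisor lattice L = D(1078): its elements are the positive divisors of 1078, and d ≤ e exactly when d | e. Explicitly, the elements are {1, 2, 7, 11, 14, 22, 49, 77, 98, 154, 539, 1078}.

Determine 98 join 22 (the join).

In the divisibility order, the join is the least common multiple: lcm(98, 22) = 1078.

1078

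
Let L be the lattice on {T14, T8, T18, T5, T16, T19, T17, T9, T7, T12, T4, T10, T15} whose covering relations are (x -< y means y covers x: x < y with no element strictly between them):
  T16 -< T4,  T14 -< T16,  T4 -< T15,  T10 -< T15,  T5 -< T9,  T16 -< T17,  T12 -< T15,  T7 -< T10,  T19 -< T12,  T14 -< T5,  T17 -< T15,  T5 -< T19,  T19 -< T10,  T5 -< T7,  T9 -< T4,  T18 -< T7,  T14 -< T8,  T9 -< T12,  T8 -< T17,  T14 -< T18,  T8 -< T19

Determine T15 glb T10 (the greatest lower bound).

Common lower bounds of {T15, T10}: T10, T14, T18, T19, T5, T7, T8.
The greatest among these is T10.

T10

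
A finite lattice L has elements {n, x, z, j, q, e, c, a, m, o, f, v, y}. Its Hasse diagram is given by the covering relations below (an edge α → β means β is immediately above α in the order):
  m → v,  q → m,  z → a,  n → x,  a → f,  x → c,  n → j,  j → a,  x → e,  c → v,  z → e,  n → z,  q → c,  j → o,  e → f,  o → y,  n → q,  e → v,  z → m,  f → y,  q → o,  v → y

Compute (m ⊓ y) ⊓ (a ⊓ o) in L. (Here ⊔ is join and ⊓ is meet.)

n

m ∧ y = m
a ∧ o = j
m ∧ j = n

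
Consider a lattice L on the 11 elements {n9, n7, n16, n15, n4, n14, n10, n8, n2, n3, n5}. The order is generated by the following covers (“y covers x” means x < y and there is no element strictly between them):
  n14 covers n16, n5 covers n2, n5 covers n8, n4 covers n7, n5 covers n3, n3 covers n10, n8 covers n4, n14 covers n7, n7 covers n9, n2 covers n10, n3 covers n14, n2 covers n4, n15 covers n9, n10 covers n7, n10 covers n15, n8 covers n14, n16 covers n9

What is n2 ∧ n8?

n4

Common lower bounds of {n2, n8}: n4, n7, n9.
The greatest among these is n4.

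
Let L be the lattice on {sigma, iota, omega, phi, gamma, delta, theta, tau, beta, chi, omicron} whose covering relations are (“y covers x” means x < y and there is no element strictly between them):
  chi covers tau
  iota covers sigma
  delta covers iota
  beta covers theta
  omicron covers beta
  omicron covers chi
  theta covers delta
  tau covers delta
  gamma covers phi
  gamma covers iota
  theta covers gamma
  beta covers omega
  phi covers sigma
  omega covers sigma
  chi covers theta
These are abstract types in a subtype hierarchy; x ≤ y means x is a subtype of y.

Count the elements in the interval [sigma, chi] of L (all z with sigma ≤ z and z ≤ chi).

8

The interval [sigma, chi] = {chi, delta, gamma, iota, phi, sigma, tau, theta}, which has 8 elements.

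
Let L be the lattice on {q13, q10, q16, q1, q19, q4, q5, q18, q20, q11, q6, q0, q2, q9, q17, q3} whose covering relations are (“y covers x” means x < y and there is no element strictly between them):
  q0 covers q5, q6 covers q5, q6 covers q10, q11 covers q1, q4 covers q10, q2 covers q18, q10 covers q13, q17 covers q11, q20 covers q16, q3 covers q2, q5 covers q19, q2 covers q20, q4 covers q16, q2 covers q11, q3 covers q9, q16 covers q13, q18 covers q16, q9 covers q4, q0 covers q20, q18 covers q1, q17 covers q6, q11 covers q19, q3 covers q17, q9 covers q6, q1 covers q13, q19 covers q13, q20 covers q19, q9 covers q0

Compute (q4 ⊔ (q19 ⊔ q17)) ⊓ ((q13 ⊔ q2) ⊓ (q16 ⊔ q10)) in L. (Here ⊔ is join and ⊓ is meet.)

q16

q19 ∨ q17 = q17
q4 ∨ q17 = q3
q13 ∨ q2 = q2
q16 ∨ q10 = q4
q2 ∧ q4 = q16
q3 ∧ q16 = q16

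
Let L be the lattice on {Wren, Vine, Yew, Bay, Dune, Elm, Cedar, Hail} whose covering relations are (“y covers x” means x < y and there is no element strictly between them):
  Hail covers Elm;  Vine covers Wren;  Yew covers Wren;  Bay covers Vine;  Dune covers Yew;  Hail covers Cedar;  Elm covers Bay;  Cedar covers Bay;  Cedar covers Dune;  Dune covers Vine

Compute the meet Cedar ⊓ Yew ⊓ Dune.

Yew

Common lower bounds of {Cedar, Yew, Dune}: Wren, Yew.
The greatest among these is Yew.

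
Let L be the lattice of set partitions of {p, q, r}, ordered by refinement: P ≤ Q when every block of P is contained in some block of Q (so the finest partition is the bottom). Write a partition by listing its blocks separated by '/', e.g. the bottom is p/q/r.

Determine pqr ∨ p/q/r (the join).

Common upper bounds of {pqr, p/q/r}: pqr.
The least among these is pqr.

pqr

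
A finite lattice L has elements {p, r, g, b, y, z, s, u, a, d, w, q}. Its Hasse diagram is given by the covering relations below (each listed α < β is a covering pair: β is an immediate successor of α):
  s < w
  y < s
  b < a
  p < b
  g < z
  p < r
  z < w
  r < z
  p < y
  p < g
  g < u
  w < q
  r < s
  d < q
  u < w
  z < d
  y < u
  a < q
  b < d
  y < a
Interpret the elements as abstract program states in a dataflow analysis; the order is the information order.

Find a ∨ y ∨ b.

Common upper bounds of {a, y, b}: a, q.
The least among these is a.

a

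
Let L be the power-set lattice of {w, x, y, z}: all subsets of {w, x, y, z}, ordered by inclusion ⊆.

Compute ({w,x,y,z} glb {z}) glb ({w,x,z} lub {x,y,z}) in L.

{z}

{w,x,y,z} ∧ {z} = {z}
{w,x,z} ∨ {x,y,z} = {w,x,y,z}
{z} ∧ {w,x,y,z} = {z}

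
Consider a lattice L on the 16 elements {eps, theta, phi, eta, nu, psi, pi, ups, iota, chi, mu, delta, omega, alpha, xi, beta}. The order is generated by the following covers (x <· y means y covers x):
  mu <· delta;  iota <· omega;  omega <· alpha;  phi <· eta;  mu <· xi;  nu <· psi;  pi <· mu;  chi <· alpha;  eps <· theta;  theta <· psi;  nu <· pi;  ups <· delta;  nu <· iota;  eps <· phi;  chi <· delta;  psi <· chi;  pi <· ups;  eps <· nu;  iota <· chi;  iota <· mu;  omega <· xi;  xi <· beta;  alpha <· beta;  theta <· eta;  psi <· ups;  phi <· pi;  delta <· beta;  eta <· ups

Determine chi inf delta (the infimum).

Common lower bounds of {chi, delta}: chi, eps, iota, nu, psi, theta.
The greatest among these is chi.

chi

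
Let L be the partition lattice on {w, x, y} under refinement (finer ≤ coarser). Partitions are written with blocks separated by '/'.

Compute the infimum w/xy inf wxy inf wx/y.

w/x/y

The meet (common refinement) of w/xy, wxy, wx/y intersects blocks pairwise, giving w/x/y.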